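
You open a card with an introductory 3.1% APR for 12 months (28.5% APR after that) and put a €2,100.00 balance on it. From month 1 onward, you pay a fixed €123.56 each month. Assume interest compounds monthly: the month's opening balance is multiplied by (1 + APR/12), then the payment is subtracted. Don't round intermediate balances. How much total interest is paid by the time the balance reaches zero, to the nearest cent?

Promo months 1–12 at r₀ = 3.1%/12 = 0.00258333; months 13+ at r₁ = 28.5%/12 = 0.02375.
After month 12: iterate B ← B·(1+r₀) − €123.56 for 12 months → €662.06.
Then at r₁ with €123.56/mo: n₂ = −ln(1 − r₁·B/P)/ln(1+r₁) ≈ 5.80 → 6 more payments.
Total paid = 17·€123.56 + €98.95 = €2,199.47; interest = €2,199.47 − €2,100.00 = €99.47.

€99.47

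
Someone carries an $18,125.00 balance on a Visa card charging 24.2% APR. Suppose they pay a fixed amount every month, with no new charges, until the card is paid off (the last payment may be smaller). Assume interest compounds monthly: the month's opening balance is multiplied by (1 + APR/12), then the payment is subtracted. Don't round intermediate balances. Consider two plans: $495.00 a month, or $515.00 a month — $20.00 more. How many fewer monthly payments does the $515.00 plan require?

Monthly rate r = 24.2%/12 = 2.01667% = 0.0201667.
At $495.00/mo: n = ⌈−ln(1 − rB₀/P)/ln(1+r)⌉ = 68 payments (last $82.87); total interest = total paid − $18,125.00 = $15,122.87.
At $515.00/mo: 62 payments (last $492.44); total interest $13,782.44.
Payments saved = 68 − 62 = 6.

6 fewer payments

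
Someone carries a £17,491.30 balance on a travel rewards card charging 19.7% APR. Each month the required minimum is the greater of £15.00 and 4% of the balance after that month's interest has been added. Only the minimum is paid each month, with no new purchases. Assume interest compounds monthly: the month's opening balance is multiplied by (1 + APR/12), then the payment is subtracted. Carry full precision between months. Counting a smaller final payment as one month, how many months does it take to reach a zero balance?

190 months

Monthly rate r = 19.7%/12 = 1.64167% = 0.0164167.
While 4% of the post-interest balance exceeds £15.00, each month B ← (B·(1+r))·(1 − 0.04), i.e. B shrinks by the factor (1+r)·0.96 = 0.97576.
This holds for months 1–158. Entering month 159 the balance is £362.26; 4% of the post-interest balance is now below £15.00, so the flat £15.00 minimum applies from here.
From month 159 a fixed £15.00 at rate r clears £362.26 in 32 more payments. Total: 158 + 32 = 190 months.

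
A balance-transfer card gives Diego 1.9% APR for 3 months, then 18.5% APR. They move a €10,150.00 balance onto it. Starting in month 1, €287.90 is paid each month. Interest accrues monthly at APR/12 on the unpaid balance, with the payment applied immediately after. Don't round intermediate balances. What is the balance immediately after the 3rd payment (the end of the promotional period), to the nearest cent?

€9,333.22

Promo months 1–3 at r₀ = 1.9%/12 = 0.00158333; months 4+ at r₁ = 18.5%/12 = 0.0154167.
After month 3: iterate B ← B·(1+r₀) − €287.90 for 3 months → €9,333.22.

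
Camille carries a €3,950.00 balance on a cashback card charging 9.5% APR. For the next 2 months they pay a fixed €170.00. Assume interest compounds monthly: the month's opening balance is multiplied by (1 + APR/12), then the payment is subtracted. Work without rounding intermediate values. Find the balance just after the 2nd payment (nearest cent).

Monthly rate r = 9.5%/12 = 0.791667% = 0.00791667.
Each month: B ← B·(1+r) − €170.00.
Month 1: interest €31.27; balance after payment €3,811.27.
Month 2: interest €30.17; balance after payment €3,671.44.

€3,671.44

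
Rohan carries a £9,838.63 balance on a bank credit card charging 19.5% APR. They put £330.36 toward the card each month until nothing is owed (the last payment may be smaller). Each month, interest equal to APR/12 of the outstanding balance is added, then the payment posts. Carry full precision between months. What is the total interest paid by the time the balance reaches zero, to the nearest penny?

Monthly rate r = 19.5%/12 = 1.625% = 0.01625.
Payoff takes n = ⌈−ln(1 − rB₀/P)/ln(1+r)⌉ = ⌈41.041⌉ = 42 payments; the last is £13.57.
Total paid = 41·£330.36 + £13.57 = £13,558.33.
Total interest = total paid − principal = £13,558.33 − £9,838.63 = £3,719.70.

£3,719.70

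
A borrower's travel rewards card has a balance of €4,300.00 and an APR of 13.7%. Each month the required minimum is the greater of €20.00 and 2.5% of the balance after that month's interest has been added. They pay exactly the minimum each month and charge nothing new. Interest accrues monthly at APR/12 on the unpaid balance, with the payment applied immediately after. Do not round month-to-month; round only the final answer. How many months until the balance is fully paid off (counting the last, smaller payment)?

Monthly rate r = 13.7%/12 = 1.14167% = 0.0114167.
While 2.5% of the post-interest balance exceeds €20.00, each month B ← (B·(1+r))·(1 − 0.025), i.e. B shrinks by the factor (1+r)·0.975 = 0.98613.
This holds for months 1–122. Entering month 123 the balance is €782.54; 2.5% of the post-interest balance is now below €20.00, so the flat €20.00 minimum applies from here.
From month 123 a fixed €20.00 at rate r clears €782.54 in 53 more payments. Total: 122 + 53 = 175 months.

175 months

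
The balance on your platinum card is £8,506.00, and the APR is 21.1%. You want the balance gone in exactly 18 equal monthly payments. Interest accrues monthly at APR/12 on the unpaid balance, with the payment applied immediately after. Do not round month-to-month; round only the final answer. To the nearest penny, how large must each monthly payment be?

Monthly rate r = 21.1%/12 = 1.75833% = 0.0175833.
Level-payment amortization: P = B₀·r / (1 − (1+r)^(−n)) = 8506.00·0.0175833 / (1 − 1.01758^(−18)).
Denominator 1 − (1+r)^(−18) = 0.26929805.
P = 149.564 / 0.26929805 ≈ 555.38.

£555.38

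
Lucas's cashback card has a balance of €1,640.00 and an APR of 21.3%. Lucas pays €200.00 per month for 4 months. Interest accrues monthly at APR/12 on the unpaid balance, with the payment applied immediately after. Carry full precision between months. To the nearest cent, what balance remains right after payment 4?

€938.02

Monthly rate r = 21.3%/12 = 1.775% = 0.01775.
Each month: B ← B·(1+r) − €200.00.
Month 1: interest €29.11; balance after payment €1,469.11.
Month 2: interest €26.08; balance after payment €1,295.19.
Month 3: interest €22.99; balance after payment €1,118.18.
Month 4: interest €19.85; balance after payment €938.02.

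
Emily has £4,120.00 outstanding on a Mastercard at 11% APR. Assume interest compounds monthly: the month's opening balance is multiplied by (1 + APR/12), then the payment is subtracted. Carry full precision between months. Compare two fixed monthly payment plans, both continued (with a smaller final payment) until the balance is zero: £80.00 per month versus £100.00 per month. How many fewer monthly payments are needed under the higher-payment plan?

19 fewer payments

Monthly rate r = 11%/12 = 0.916667% = 0.00916667.
At £80.00/mo: n = ⌈−ln(1 − rB₀/P)/ln(1+r)⌉ = 71 payments (last £0.65); total interest = total paid − £4,120.00 = £1,480.65.
At £100.00/mo: 52 payments (last £97.65); total interest £1,077.65.
Payments saved = 71 − 52 = 19.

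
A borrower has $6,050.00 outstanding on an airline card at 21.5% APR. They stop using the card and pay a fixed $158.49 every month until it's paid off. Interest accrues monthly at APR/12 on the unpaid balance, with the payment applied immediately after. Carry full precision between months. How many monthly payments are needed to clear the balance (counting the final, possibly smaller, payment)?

65 months

Monthly rate r = 21.5%/12 = 1.79167% = 0.0179167.
Recurrence: B ← B·(1+r) − $158.49.
Month 1: interest $108.40; balance after payment $5,999.91.
Month 2: interest $107.50; balance after payment $5,948.91.
Closed form: n = −ln(1 − rB₀/P)/ln(1+r) = −ln(0.31607)/ln(1.01792) ≈ 64.860, so the balance reaches zero during payment 65.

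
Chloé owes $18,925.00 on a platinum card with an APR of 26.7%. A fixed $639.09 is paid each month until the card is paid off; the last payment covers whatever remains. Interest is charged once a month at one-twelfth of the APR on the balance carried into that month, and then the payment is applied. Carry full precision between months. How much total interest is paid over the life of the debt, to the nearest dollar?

$12,310

Monthly rate r = 26.7%/12 = 2.225% = 0.02225.
Payoff takes n = ⌈−ln(1 − rB₀/P)/ln(1+r)⌉ = ⌈48.873⌉ = 49 payments; the last is $558.90.
Total paid = 48·$639.09 + $558.90 = $31,235.22.
Total interest = total paid − principal = $31,235.22 − $18,925.00 = $12,310.22.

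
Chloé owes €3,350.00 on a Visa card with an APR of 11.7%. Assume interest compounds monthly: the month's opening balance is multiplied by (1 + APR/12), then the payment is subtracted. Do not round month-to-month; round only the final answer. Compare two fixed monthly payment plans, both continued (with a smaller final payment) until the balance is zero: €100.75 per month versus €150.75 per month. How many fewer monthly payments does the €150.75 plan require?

Monthly rate r = 11.7%/12 = 0.975% = 0.00975.
At €100.75/mo: n = ⌈−ln(1 − rB₀/P)/ln(1+r)⌉ = 41 payments (last €38.93); total interest = total paid − €3,350.00 = €718.93.
At €150.75/mo: 26 payments (last €25.39); total interest €444.14.
Payments saved = 41 − 26 = 15.

15 fewer payments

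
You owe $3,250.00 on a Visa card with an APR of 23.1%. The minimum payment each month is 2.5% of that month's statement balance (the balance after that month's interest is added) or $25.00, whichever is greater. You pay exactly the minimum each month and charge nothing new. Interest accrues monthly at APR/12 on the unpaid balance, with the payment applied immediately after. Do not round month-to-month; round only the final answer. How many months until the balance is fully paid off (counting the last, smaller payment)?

Monthly rate r = 23.1%/12 = 1.925% = 0.01925.
While 2.5% of the post-interest balance exceeds $25.00, each month B ← (B·(1+r))·(1 − 0.025), i.e. B shrinks by the factor (1+r)·0.975 = 0.99377.
This holds for months 1–192. Entering month 193 the balance is $978.74; 2.5% of the post-interest balance is now below $25.00, so the flat $25.00 minimum applies from here.
From month 193 a fixed $25.00 at rate r clears $978.74 in 74 more payments. Total: 192 + 74 = 266 months.

266 months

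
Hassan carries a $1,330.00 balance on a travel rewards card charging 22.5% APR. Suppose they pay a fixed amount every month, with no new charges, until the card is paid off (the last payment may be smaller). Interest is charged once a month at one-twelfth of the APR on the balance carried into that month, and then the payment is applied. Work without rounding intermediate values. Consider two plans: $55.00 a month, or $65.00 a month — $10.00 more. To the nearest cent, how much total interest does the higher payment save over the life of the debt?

$95.19

Monthly rate r = 22.5%/12 = 1.875% = 0.01875.
At $55.00/mo: n = ⌈−ln(1 − rB₀/P)/ln(1+r)⌉ = 33 payments (last $28.58); total interest = total paid − $1,330.00 = $458.58.
At $65.00/mo: 27 payments (last $3.39); total interest $363.39.
Interest saved = $458.58 − $363.39 = $95.19.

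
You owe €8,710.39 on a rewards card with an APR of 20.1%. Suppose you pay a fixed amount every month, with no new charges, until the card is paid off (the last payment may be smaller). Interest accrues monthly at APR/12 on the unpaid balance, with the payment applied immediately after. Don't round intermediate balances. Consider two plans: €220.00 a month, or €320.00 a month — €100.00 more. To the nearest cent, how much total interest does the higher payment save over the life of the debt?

Monthly rate r = 20.1%/12 = 1.675% = 0.01675.
At €220.00/mo: n = ⌈−ln(1 − rB₀/P)/ln(1+r)⌉ = 66 payments (last €112.59); total interest = total paid − €8,710.39 = €5,702.20.
At €320.00/mo: 37 payments (last €206.35); total interest €3,015.96.
Interest saved = €5,702.20 − €3,015.96 = €2,686.24.

€2,686.24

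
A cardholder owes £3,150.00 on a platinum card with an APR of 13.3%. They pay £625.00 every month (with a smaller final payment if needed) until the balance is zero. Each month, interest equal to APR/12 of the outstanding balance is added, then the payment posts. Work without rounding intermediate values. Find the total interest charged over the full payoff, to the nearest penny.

£109.91

Monthly rate r = 13.3%/12 = 1.10833% = 0.0110833.
Payoff takes n = ⌈−ln(1 − rB₀/P)/ln(1+r)⌉ = ⌈5.215⌉ = 6 payments; the last is £134.91.
Total paid = 5·£625.00 + £134.91 = £3,259.91.
Total interest = total paid − principal = £3,259.91 − £3,150.00 = £109.91.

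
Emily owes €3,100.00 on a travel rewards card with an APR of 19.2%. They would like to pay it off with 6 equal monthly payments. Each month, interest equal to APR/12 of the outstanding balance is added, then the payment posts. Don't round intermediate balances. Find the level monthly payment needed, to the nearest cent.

Monthly rate r = 19.2%/12 = 1.6% = 0.016.
Level-payment amortization: P = B₀·r / (1 − (1+r)^(−n)) = 3100.00·0.016 / (1 − 1.016^(−6)).
Denominator 1 − (1+r)^(−6) = 0.0908453752.
P = 49.6 / 0.0908453752 ≈ 545.98.

€545.98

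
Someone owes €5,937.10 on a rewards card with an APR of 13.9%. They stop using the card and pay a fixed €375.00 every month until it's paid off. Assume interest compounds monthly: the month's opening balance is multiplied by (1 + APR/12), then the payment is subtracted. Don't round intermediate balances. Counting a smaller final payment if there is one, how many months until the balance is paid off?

Monthly rate r = 13.9%/12 = 1.15833% = 0.0115833.
Recurrence: B ← B·(1+r) − €375.00.
Month 1: interest €68.77; balance after payment €5,630.87.
Month 2: interest €65.22; balance after payment €5,321.10.
Closed form: n = −ln(1 − rB₀/P)/ln(1+r) = −ln(0.81661)/ln(1.01158) ≈ 17.591, so the balance reaches zero during payment 18.

18 payments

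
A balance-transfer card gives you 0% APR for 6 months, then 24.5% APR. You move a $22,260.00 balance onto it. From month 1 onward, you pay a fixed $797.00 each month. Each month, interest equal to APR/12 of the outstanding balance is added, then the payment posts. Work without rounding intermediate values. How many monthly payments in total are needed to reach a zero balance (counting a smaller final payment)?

Promo months 1–6 at r₀ = 0%/12 = 0; months 7+ at r₁ = 24.5%/12 = 0.0204167.
After month 6 (no interest yet): B = $22,260.00 − 6·$797.00 = $17,478.00.
Then at r₁ with $797.00/mo: n₂ = −ln(1 − r₁·B/P)/ln(1+r₁) ≈ 29.38 → 30 more payments.

36 months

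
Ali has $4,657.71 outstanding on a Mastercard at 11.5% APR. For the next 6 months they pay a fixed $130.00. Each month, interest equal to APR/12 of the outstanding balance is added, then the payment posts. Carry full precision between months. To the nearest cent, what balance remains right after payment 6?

$4,133.10

Monthly rate r = 11.5%/12 = 0.958333% = 0.00958333.
Each month: B ← B·(1+r) − $130.00.
Month 1: interest $44.64; balance after payment $4,572.35.
Month 2: interest $43.82; balance after payment $4,486.16.
Month 3: interest $42.99; balance after payment $4,399.16.
Month 4: interest $42.16; balance after payment $4,311.32.
Month 5: interest $41.32; balance after payment $4,222.63.
Month 6: interest $40.47; balance after payment $4,133.10.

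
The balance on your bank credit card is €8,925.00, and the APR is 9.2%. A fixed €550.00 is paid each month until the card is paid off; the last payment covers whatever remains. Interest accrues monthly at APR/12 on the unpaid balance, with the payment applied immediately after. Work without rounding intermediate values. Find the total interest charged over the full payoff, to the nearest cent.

Monthly rate r = 9.2%/12 = 0.766667% = 0.00766667.
Payoff takes n = ⌈−ln(1 − rB₀/P)/ln(1+r)⌉ = ⌈17.395⌉ = 18 payments; the last is €217.99.
Total paid = 17·€550.00 + €217.99 = €9,567.99.
Total interest = total paid − principal = €9,567.99 − €8,925.00 = €642.99.

€642.99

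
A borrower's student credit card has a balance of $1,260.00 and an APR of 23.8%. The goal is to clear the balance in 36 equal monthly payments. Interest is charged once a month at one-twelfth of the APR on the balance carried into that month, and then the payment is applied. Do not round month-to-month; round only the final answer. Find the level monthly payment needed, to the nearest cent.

Monthly rate r = 23.8%/12 = 1.98333% = 0.0198333.
Level-payment amortization: P = B₀·r / (1 − (1+r)^(−n)) = 1260.00·0.0198333 / (1 − 1.01983^(−36)).
Denominator 1 − (1+r)^(−36) = 0.506884449.
P = 24.99 / 0.506884449 ≈ 49.30.

$49.30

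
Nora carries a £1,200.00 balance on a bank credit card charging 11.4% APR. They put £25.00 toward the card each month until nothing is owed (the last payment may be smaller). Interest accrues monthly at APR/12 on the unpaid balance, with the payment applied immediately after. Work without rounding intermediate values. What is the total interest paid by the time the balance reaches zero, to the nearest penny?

Monthly rate r = 11.4%/12 = 0.95% = 0.0095.
Payoff takes n = ⌈−ln(1 − rB₀/P)/ln(1+r)⌉ = ⌈64.389⌉ = 65 payments; the last is £9.75.
Total paid = 64·£25.00 + £9.75 = £1,609.75.
Total interest = total paid − principal = £1,609.75 − £1,200.00 = £409.75.

£409.75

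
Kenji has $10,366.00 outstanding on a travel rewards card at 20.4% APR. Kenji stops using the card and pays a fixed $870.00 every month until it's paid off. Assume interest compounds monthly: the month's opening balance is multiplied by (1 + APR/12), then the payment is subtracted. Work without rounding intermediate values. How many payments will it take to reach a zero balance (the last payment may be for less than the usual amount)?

14 payments

Monthly rate r = 20.4%/12 = 1.7% = 0.017.
Recurrence: B ← B·(1+r) − $870.00.
Month 1: interest $176.22; balance after payment $9,672.22.
Month 2: interest $164.43; balance after payment $8,966.65.
Closed form: n = −ln(1 − rB₀/P)/ln(1+r) = −ln(0.79745)/ln(1.017) ≈ 13.427, so the balance reaches zero during payment 14.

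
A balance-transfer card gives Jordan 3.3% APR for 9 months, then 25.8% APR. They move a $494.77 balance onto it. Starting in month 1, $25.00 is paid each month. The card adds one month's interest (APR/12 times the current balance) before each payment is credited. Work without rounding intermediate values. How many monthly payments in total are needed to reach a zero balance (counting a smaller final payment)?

Promo months 1–9 at r₀ = 3.3%/12 = 0.00275; months 10+ at r₁ = 25.8%/12 = 0.0215.
After month 9: iterate B ← B·(1+r₀) − $25.00 for 9 months → $279.66.
Then at r₁ with $25.00/mo: n₂ = −ln(1 − r₁·B/P)/ln(1+r₁) ≈ 12.93 → 13 more payments.

22 months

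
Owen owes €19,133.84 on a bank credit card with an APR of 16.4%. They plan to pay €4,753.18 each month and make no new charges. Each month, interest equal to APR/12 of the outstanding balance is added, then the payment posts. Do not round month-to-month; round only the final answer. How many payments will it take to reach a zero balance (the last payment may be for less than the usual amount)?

5 months

Monthly rate r = 16.4%/12 = 1.36667% = 0.0136667.
Recurrence: B ← B·(1+r) − €4,753.18.
Month 1: interest €261.50; balance after payment €14,642.16.
Month 2: interest €200.11; balance after payment €10,089.09.
Month 3: interest €137.88; balance after payment €5,473.79.
Month 4: interest €74.81; balance after payment €795.42.
Month 5: interest €10.87; balance after payment €0.00.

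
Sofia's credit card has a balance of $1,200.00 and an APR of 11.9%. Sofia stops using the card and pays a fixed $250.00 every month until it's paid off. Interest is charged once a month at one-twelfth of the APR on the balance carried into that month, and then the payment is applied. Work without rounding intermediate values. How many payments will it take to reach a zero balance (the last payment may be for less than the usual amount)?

Monthly rate r = 11.9%/12 = 0.991667% = 0.00991667.
Recurrence: B ← B·(1+r) − $250.00.
Month 1: interest $11.90; balance after payment $961.90.
Month 2: interest $9.54; balance after payment $721.44.
Month 3: interest $7.15; balance after payment $478.59.
Month 4: interest $4.75; balance after payment $233.34.
Month 5: interest $2.31; balance after payment $0.00.

5 payments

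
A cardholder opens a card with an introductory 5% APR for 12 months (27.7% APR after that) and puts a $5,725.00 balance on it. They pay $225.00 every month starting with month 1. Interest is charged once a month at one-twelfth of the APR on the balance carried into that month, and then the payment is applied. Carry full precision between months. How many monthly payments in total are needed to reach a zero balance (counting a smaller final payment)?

Promo months 1–12 at r₀ = 5%/12 = 0.00416667; months 13+ at r₁ = 27.7%/12 = 0.0230833.
After month 12: iterate B ← B·(1+r₀) − $225.00 for 12 months → $3,255.16.
Then at r₁ with $225.00/mo: n₂ = −ln(1 − r₁·B/P)/ln(1+r₁) ≈ 17.81 → 18 more payments.

30 payments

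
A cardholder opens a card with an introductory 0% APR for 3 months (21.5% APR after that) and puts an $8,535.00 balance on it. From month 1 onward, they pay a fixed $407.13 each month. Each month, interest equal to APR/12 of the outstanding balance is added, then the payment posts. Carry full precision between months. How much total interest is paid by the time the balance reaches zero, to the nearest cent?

Promo months 1–3 at r₀ = 0%/12 = 0; months 4+ at r₁ = 21.5%/12 = 0.0179167.
After month 3 (no interest yet): B = $8,535.00 − 3·$407.13 = $7,313.61.
Then at r₁ with $407.13/mo: n₂ = −ln(1 − r₁·B/P)/ln(1+r₁) ≈ 21.87 → 22 more payments.
Total paid = 24·$407.13 + $355.08 = $10,126.20; interest = $10,126.20 − $8,535.00 = $1,591.20.

$1,591.20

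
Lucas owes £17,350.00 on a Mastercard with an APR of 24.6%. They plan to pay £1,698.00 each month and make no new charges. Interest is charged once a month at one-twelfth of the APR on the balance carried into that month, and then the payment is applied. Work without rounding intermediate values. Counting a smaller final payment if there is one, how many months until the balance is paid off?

Monthly rate r = 24.6%/12 = 2.05% = 0.0205.
Recurrence: B ← B·(1+r) − £1,698.00.
Month 1: interest £355.68; balance after payment £16,007.67.
Month 2: interest £328.16; balance after payment £14,637.83.
Closed form: n = −ln(1 − rB₀/P)/ln(1+r) = −ln(0.79053)/ln(1.0205) ≈ 11.583, so the balance reaches zero during payment 12.

12 months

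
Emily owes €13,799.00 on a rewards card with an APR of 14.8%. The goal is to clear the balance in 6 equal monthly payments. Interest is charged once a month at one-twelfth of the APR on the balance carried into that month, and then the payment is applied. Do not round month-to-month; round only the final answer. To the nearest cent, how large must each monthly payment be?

€2,400.12

Monthly rate r = 14.8%/12 = 1.23333% = 0.0123333.
Level-payment amortization: P = B₀·r / (1 − (1+r)^(−n)) = 13799.00·0.0123333 / (1 − 1.01233^(−6)).
Denominator 1 − (1+r)^(−6) = 0.0709078797.
P = 170.188 / 0.0709078797 ≈ 2400.12.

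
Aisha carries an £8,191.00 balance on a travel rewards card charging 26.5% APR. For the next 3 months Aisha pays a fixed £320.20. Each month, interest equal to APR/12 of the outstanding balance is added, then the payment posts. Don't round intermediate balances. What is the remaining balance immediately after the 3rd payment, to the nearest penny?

Monthly rate r = 26.5%/12 = 2.20833% = 0.0220833.
Each month: B ← B·(1+r) − £320.20.
Month 1: interest £180.88; balance after payment £8,051.68.
Month 2: interest £177.81; balance after payment £7,909.29.
Month 3: interest £174.66; balance after payment £7,763.76.

£7,763.76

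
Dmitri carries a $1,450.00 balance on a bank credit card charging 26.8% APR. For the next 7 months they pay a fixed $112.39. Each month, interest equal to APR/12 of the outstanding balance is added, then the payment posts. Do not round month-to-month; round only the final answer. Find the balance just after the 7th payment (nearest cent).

$851.00

Monthly rate r = 26.8%/12 = 2.23333% = 0.0223333.
Each month: B ← B·(1+r) − $112.39.
Month 1: interest $32.38; balance after payment $1,369.99.
Month 2: interest $30.60; balance after payment $1,288.20.
Month 3: interest $28.77; balance after payment $1,204.58.
Month 4: interest $26.90; balance after payment $1,119.09.
Month 5: interest $24.99; balance after payment $1,031.69.
Month 6: interest $23.04; balance after payment $942.35.
Month 7: interest $21.05; balance after payment $851.00.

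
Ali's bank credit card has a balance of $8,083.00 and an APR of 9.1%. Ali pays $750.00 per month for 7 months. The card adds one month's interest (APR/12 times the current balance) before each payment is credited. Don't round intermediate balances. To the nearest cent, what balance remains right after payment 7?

$3,151.00

Monthly rate r = 9.1%/12 = 0.758333% = 0.00758333.
Each month: B ← B·(1+r) − $750.00.
Month 1: interest $61.30; balance after payment $7,394.30.
Month 2: interest $56.07; balance after payment $6,700.37.
Month 3: interest $50.81; balance after payment $6,001.18.
Month 4: interest $45.51; balance after payment $5,296.69.
Month 5: interest $40.17; balance after payment $4,586.86.
Month 6: interest $34.78; balance after payment $3,871.64.
Month 7: interest $29.36; balance after payment $3,151.00.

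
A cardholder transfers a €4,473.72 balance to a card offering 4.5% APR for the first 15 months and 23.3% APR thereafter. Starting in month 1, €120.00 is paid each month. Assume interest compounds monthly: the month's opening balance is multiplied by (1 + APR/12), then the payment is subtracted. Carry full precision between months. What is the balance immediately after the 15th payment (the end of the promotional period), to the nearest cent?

€2,884.05

Promo months 1–15 at r₀ = 4.5%/12 = 0.00375; months 16+ at r₁ = 23.3%/12 = 0.0194167.
After month 15: iterate B ← B·(1+r₀) − €120.00 for 15 months → €2,884.05.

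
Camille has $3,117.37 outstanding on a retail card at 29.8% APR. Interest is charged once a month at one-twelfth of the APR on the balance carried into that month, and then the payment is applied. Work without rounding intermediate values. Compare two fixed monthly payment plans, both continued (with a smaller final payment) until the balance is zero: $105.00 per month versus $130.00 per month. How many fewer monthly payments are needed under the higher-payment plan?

18 fewer payments

Monthly rate r = 29.8%/12 = 2.48333% = 0.0248333.
At $105.00/mo: n = ⌈−ln(1 − rB₀/P)/ln(1+r)⌉ = 55 payments (last $51.93); total interest = total paid − $3,117.37 = $2,604.56.
At $130.00/mo: 37 payments (last $116.83); total interest $1,679.46.
Payments saved = 55 − 37 = 18.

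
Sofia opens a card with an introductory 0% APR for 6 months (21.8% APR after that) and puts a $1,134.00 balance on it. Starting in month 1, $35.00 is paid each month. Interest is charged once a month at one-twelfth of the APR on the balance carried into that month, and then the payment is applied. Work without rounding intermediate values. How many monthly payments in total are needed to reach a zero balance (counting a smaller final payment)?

43 payments

Promo months 1–6 at r₀ = 0%/12 = 0; months 7+ at r₁ = 21.8%/12 = 0.0181667.
After month 6 (no interest yet): B = $1,134.00 − 6·$35.00 = $924.00.
Then at r₁ with $35.00/mo: n₂ = −ln(1 − r₁·B/P)/ln(1+r₁) ≈ 36.28 → 37 more payments.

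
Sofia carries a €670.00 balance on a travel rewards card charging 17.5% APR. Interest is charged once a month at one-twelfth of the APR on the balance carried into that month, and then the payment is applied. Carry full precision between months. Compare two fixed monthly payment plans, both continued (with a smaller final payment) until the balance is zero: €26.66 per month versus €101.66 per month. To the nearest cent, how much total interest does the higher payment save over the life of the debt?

€131.08

Monthly rate r = 17.5%/12 = 1.45833% = 0.0145833.
At €26.66/mo: n = ⌈−ln(1 − rB₀/P)/ln(1+r)⌉ = 32 payments (last €14.18); total interest = total paid − €670.00 = €170.64.
At €101.66/mo: 7 payments (last €99.60); total interest €39.56.
Interest saved = €170.64 − €39.56 = €131.08.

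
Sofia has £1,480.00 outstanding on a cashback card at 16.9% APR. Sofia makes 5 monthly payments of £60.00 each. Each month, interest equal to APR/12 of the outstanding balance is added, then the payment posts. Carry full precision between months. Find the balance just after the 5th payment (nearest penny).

£1,278.62

Monthly rate r = 16.9%/12 = 1.40833% = 0.0140833.
Each month: B ← B·(1+r) − £60.00.
Month 1: interest £20.84; balance after payment £1,440.84.
Month 2: interest £20.29; balance after payment £1,401.14.
Month 3: interest £19.73; balance after payment £1,360.87.
Month 4: interest £19.17; balance after payment £1,320.03.
Month 5: interest £18.59; balance after payment £1,278.62.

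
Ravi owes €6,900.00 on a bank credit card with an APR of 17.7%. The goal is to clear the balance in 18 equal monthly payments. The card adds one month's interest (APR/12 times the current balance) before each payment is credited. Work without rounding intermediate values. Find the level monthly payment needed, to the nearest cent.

Monthly rate r = 17.7%/12 = 1.475% = 0.01475.
Level-payment amortization: P = B₀·r / (1 − (1+r)^(−n)) = 6900.00·0.01475 / (1 − 1.01475^(−18)).
Denominator 1 − (1+r)^(−18) = 0.231689232.
P = 101.775 / 0.231689232 ≈ 439.27.

€439.27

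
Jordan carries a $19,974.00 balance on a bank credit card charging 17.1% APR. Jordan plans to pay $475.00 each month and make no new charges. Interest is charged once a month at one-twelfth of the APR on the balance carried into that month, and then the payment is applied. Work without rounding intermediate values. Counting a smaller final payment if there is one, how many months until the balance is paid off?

65 months

Monthly rate r = 17.1%/12 = 1.425% = 0.01425.
Recurrence: B ← B·(1+r) − $475.00.
Month 1: interest $284.63; balance after payment $19,783.63.
Month 2: interest $281.92; balance after payment $19,590.55.
Closed form: n = −ln(1 − rB₀/P)/ln(1+r) = −ln(0.40078)/ln(1.01425) ≈ 64.620, so the balance reaches zero during payment 65.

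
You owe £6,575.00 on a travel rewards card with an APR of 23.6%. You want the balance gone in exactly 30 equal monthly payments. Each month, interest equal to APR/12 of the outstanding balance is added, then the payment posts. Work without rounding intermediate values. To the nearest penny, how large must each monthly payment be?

Monthly rate r = 23.6%/12 = 1.96667% = 0.0196667.
Level-payment amortization: P = B₀·r / (1 − (1+r)^(−n)) = 6575.00·0.0196667 / (1 − 1.01967^(−30)).
Denominator 1 − (1+r)^(−30) = 0.442489139.
P = 129.308 / 0.442489139 ≈ 292.23.

£292.23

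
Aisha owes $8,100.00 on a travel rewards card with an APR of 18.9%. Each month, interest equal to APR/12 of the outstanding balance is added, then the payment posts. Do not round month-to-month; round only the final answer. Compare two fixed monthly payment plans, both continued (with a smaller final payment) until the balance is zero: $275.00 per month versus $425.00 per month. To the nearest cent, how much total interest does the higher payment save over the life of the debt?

$1,263.90

Monthly rate r = 18.9%/12 = 1.575% = 0.01575.
At $275.00/mo: n = ⌈−ln(1 − rB₀/P)/ln(1+r)⌉ = 40 payments (last $246.36); total interest = total paid − $8,100.00 = $2,871.36.
At $425.00/mo: 23 payments (last $357.46); total interest $1,607.46.
Interest saved = $2,871.36 − $1,607.46 = $1,263.90.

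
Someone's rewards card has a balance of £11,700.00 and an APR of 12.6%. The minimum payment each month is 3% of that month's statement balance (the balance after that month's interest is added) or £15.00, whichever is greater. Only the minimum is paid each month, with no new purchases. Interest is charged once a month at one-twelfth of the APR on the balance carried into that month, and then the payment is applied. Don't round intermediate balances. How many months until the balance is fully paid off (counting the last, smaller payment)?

Monthly rate r = 12.6%/12 = 1.05% = 0.0105.
While 3% of the post-interest balance exceeds £15.00, each month B ← (B·(1+r))·(1 − 0.03), i.e. B shrinks by the factor (1+r)·0.97 = 0.98018.
This holds for months 1–159. Entering month 160 the balance is £485.47; 3% of the post-interest balance is now below £15.00, so the flat £15.00 minimum applies from here.
From month 160 a fixed £15.00 at rate r clears £485.47 in 40 more payments. Total: 159 + 40 = 199 months.

199 months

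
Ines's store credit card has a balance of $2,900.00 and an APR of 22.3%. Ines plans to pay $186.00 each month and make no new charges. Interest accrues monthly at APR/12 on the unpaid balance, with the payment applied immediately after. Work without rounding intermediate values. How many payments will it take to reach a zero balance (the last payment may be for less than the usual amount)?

19 months

Monthly rate r = 22.3%/12 = 1.85833% = 0.0185833.
Recurrence: B ← B·(1+r) − $186.00.
Month 1: interest $53.89; balance after payment $2,767.89.
Month 2: interest $51.44; balance after payment $2,633.33.
Closed form: n = −ln(1 − rB₀/P)/ln(1+r) = −ln(0.71026)/ln(1.01858) ≈ 18.581, so the balance reaches zero during payment 19.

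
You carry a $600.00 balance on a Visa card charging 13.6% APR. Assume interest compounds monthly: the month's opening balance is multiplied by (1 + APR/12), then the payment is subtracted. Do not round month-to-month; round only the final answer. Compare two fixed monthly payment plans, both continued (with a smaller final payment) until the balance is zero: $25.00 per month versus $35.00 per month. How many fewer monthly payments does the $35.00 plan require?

9 fewer payments

Monthly rate r = 13.6%/12 = 1.13333% = 0.0113333.
At $25.00/mo: n = ⌈−ln(1 − rB₀/P)/ln(1+r)⌉ = 29 payments (last $4.25); total interest = total paid − $600.00 = $104.25.
At $35.00/mo: 20 payments (last $5.94); total interest $70.94.
Payments saved = 29 − 20 = 9.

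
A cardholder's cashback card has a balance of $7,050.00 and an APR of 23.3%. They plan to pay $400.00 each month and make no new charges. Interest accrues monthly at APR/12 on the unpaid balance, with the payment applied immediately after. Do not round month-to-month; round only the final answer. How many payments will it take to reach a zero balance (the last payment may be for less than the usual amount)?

22 payments

Monthly rate r = 23.3%/12 = 1.94167% = 0.0194167.
Recurrence: B ← B·(1+r) − $400.00.
Month 1: interest $136.89; balance after payment $6,786.89.
Month 2: interest $131.78; balance after payment $6,518.67.
Closed form: n = −ln(1 − rB₀/P)/ln(1+r) = −ln(0.65778)/ln(1.01942) ≈ 21.782, so the balance reaches zero during payment 22.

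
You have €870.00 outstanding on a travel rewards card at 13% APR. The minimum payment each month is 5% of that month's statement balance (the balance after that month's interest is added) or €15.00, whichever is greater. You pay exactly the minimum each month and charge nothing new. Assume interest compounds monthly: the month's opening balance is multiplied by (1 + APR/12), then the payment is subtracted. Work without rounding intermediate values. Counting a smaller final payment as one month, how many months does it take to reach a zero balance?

Monthly rate r = 13%/12 = 1.08333% = 0.0108333.
While 5% of the post-interest balance exceeds €15.00, each month B ← (B·(1+r))·(1 − 0.05), i.e. B shrinks by the factor (1+r)·0.95 = 0.96029.
This holds for months 1–27. Entering month 28 the balance is €291.34; 5% of the post-interest balance is now below €15.00, so the flat €15.00 minimum applies from here.
From month 28 a fixed €15.00 at rate r clears €291.34 in 22 more payments. Total: 27 + 22 = 49 months.

49 months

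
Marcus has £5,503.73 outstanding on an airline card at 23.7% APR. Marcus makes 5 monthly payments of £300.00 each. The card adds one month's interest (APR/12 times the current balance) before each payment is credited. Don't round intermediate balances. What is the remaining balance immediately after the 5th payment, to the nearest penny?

Monthly rate r = 23.7%/12 = 1.975% = 0.01975.
Each month: B ← B·(1+r) − £300.00.
Month 1: interest £108.70; balance after payment £5,312.43.
Month 2: interest £104.92; balance after payment £5,117.35.
Month 3: interest £101.07; balance after payment £4,918.42.
Month 4: interest £97.14; balance after payment £4,715.56.
Month 5: interest £93.13; balance after payment £4,508.69.

£4,508.69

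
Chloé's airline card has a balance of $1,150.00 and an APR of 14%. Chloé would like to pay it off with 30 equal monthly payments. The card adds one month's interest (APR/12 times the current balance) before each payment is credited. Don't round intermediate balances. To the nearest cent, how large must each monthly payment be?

$45.65

Monthly rate r = 14%/12 = 1.16667% = 0.0116667.
Level-payment amortization: P = B₀·r / (1 − (1+r)^(−n)) = 1150.00·0.0116667 / (1 − 1.01167^(−30)).
Denominator 1 − (1+r)^(−30) = 0.293882818.
P = 13.4167 / 0.293882818 ≈ 45.65.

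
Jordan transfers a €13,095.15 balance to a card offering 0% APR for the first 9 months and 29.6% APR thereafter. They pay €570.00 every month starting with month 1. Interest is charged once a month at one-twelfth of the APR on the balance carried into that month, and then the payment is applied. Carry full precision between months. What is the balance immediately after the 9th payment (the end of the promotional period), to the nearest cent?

Promo months 1–9 at r₀ = 0%/12 = 0; months 10+ at r₁ = 29.6%/12 = 0.0246667.
After month 9 (no interest yet): B = €13,095.15 − 9·€570.00 = €7,965.15.

€7,965.15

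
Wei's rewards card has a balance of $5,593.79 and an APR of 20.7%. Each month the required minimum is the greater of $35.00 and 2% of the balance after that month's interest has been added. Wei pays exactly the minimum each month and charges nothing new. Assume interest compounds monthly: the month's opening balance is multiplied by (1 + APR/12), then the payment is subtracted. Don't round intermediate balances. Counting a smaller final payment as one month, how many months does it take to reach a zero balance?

Monthly rate r = 20.7%/12 = 1.725% = 0.01725.
While 2% of the post-interest balance exceeds $35.00, each month B ← (B·(1+r))·(1 − 0.02), i.e. B shrinks by the factor (1+r)·0.98 = 0.9969.
This holds for months 1–381. Entering month 382 the balance is $1,717.09; 2% of the post-interest balance is now below $35.00, so the flat $35.00 minimum applies from here.
From month 382 a fixed $35.00 at rate r clears $1,717.09 in 110 more payments. Total: 381 + 110 = 491 months.

491 months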